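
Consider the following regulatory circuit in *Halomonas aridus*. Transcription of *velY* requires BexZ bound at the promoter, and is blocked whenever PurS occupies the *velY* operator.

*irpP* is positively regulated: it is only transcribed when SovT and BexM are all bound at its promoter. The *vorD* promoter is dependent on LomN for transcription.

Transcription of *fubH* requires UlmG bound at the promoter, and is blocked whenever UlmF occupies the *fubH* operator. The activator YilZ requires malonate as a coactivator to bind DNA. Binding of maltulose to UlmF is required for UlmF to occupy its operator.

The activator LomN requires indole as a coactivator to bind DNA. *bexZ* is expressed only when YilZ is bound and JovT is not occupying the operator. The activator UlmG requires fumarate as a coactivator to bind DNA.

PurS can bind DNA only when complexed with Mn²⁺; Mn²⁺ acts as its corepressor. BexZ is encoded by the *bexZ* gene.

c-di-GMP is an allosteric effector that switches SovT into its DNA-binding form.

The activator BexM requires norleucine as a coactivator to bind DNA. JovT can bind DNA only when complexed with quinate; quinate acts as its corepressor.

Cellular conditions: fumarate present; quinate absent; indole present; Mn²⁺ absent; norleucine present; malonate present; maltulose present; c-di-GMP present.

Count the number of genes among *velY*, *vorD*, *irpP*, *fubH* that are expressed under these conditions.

Mn²⁺ is absent, so PurS is inactive.
Quinate is absent, so JovT is inactive.
Malonate is present, so YilZ is active.
No repressor is bound and YilZ is active, so *bexZ* is transcribed.
So BexZ is produced and active.
No repressor is bound and BexZ is active, so *velY* is transcribed.
→ *velY* is ON.
Indole is present, so LomN is active.
No repressor is bound and LomN is active, so *vorD* is transcribed.
→ *vorD* is ON.
c-di-GMP is present, so SovT is active.
Norleucine is present, so BexM is active.
No repressor is bound and SovT and BexM are active, so *irpP* is transcribed.
→ *irpP* is ON.
Fumarate is present, so UlmG is active.
Maltulose is present, so UlmF is active.
With repressor UlmF bound, *fubH* is not transcribed.
→ *fubH* is OFF.
3 of the 4 genes are transcribed.

3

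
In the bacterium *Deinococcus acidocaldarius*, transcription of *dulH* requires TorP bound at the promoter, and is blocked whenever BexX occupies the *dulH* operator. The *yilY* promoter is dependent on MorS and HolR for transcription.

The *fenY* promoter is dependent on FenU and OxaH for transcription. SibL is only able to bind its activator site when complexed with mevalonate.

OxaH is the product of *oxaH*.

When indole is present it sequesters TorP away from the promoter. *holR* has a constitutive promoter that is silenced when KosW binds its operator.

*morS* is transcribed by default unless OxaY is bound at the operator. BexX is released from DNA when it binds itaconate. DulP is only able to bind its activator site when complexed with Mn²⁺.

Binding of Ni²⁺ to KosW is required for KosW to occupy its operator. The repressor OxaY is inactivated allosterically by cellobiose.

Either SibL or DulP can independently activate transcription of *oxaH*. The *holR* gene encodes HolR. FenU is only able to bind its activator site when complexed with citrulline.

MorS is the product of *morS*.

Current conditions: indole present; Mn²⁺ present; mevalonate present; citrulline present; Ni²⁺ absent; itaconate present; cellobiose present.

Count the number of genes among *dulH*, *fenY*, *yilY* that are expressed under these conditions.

Itaconate is present, so BexX is inactive.
Indole is present, so TorP is inactive.
Required activator TorP is absent, so *dulH* is not transcribed.
→ *dulH* is OFF.
Citrulline is present, so FenU is active.
Mevalonate is present, so SibL is active.
Mn²⁺ is present, so DulP is active.
Activator SibL is present, so *oxaH* is transcribed.
So OxaH is produced and active.
No repressor is bound and FenU and OxaH are active, so *fenY* is transcribed.
→ *fenY* is ON.
Cellobiose is present, so OxaY is inactive.
With no repressor bound, *morS* is transcribed.
So MorS is produced and active.
Ni²⁺ is absent, so KosW is inactive.
With no repressor bound, *holR* is transcribed.
So HolR is produced and active.
No repressor is bound and MorS and HolR are active, so *yilY* is transcribed.
→ *yilY* is ON.
2 of the 3 genes are transcribed.

2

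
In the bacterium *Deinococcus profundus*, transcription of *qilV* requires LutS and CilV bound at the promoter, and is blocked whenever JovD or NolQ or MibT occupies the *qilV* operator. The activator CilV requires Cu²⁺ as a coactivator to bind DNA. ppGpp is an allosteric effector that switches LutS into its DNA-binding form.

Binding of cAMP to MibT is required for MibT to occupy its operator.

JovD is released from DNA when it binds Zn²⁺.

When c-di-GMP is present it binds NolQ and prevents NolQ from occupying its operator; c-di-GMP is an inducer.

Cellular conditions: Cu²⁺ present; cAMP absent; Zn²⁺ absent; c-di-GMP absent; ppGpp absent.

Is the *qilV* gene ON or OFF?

OFF

ppGpp is absent, so LutS is inactive.
Zn²⁺ is absent, so JovD is active.
c-di-GMP is absent, so NolQ is active.
Cu²⁺ is present, so CilV is active.
cAMP is absent, so MibT is inactive.
With repressor JovD bound, *qilV* is not transcribed.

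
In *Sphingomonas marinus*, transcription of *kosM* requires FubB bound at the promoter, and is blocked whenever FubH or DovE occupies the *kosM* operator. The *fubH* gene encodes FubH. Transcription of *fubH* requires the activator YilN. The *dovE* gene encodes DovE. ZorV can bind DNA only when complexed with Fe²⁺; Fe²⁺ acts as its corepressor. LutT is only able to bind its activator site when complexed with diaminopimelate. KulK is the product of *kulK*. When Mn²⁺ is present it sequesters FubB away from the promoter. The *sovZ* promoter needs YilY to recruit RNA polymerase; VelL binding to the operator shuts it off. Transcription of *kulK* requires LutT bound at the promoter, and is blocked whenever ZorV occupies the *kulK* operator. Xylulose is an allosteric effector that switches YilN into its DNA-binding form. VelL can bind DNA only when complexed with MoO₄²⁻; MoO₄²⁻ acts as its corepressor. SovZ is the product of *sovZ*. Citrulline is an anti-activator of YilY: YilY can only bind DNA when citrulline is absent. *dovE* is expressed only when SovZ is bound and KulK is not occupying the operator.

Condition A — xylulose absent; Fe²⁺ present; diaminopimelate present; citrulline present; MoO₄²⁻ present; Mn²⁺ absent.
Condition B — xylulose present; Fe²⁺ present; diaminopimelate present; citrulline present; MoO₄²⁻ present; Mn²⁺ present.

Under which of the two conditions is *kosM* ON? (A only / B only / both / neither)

Condition A:
Xylulose is absent, so YilN is inactive.
Required activator YilN is absent, so *fubH* is not transcribed.
So FubH is not produced.
Fe²⁺ is present, so ZorV is active.
Diaminopimelate is present, so LutT is active.
With repressor ZorV bound, *kulK* is not transcribed.
So KulK is not produced.
Citrulline is present, so YilY is inactive.
MoO₄²⁻ is present, so VelL is active.
With repressor VelL bound, *sovZ* is not transcribed.
So SovZ is not produced.
Required activator SovZ is absent, so *dovE* is not transcribed.
So DovE is not produced.
Mn²⁺ is absent, so FubB is active.
No repressor is bound and FubB is active, so *kosM* is transcribed.
→ *kosM* is ON in A.
Condition B:
Xylulose is present, so YilN is active.
No repressor is bound and YilN is active, so *fubH* is transcribed.
So FubH is produced and active.
Fe²⁺ is present, so ZorV is active.
Diaminopimelate is present, so LutT is active.
With repressor ZorV bound, *kulK* is not transcribed.
So KulK is not produced.
Citrulline is present, so YilY is inactive.
MoO₄²⁻ is present, so VelL is active.
With repressor VelL bound, *sovZ* is not transcribed.
So SovZ is not produced.
Required activator SovZ is absent, so *dovE* is not transcribed.
So DovE is not produced.
Mn²⁺ is present, so FubB is inactive.
With repressor FubH bound, *kosM* is not transcribed.
→ *kosM* is OFF in B.

A only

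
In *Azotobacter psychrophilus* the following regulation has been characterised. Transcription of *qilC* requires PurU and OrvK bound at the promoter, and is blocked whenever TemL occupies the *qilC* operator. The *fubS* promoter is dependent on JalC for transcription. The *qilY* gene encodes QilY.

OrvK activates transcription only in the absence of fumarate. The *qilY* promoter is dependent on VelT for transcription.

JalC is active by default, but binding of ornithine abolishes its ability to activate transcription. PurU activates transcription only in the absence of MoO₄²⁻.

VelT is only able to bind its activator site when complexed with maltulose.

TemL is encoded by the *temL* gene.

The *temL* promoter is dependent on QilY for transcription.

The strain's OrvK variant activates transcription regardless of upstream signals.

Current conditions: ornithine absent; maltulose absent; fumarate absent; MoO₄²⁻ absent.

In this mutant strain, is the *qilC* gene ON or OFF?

MoO₄²⁻ is absent, so PurU is active.
Maltulose is absent, so VelT is inactive.
Required activator VelT is absent, so *qilY* is not transcribed.
So QilY is not produced.
Required activator QilY is absent, so *temL* is not transcribed.
So TemL is not produced.
OrvK is constitutively active in this strain.
No repressor is bound and PurU and OrvK are active, so *qilC* is transcribed.

ON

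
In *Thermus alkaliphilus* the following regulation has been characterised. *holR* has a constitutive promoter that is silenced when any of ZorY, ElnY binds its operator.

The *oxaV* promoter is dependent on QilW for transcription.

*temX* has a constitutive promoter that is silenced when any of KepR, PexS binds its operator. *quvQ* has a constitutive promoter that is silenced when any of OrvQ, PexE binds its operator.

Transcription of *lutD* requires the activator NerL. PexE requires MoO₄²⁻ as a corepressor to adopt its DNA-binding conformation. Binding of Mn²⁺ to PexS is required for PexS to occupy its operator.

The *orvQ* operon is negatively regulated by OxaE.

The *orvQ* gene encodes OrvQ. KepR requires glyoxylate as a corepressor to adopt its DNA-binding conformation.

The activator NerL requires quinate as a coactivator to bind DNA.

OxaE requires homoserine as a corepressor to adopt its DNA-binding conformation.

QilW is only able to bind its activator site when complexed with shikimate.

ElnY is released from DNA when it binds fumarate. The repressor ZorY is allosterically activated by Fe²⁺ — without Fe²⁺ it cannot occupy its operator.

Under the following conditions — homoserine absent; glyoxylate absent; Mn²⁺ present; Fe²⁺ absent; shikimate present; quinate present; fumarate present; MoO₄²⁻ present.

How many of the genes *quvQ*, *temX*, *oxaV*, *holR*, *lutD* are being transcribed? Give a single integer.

3

Homoserine is absent, so OxaE is inactive.
With no repressor bound, *orvQ* is transcribed.
So OrvQ is produced and active.
MoO₄²⁻ is present, so PexE is active.
With repressor OrvQ bound, *quvQ* is not transcribed.
→ *quvQ* is OFF.
Glyoxylate is absent, so KepR is inactive.
Mn²⁺ is present, so PexS is active.
With repressor PexS bound, *temX* is not transcribed.
→ *temX* is OFF.
Shikimate is present, so QilW is active.
No repressor is bound and QilW is active, so *oxaV* is transcribed.
→ *oxaV* is ON.
Fe²⁺ is absent, so ZorY is inactive.
Fumarate is present, so ElnY is inactive.
With no repressor bound, *holR* is transcribed.
→ *holR* is ON.
Quinate is present, so NerL is active.
No repressor is bound and NerL is active, so *lutD* is transcribed.
→ *lutD* is ON.
3 of the 5 genes are transcribed.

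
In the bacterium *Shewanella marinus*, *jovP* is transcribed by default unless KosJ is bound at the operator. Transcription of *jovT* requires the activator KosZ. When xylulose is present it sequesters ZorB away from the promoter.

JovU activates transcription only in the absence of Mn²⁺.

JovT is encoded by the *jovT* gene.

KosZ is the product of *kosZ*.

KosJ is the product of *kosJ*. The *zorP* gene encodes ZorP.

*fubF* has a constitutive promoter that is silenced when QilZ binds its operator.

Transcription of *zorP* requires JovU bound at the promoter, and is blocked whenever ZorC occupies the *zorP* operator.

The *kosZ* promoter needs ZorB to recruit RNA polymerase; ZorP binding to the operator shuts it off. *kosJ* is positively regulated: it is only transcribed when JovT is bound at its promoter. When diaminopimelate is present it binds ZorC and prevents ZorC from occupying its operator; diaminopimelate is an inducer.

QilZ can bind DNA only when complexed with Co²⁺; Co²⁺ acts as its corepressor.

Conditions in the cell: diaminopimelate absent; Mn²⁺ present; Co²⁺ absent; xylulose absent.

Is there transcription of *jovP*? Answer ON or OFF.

Diaminopimelate is absent, so ZorC is active.
Mn²⁺ is present, so JovU is inactive.
With repressor ZorC bound, *zorP* is not transcribed.
So ZorP is not produced.
Xylulose is absent, so ZorB is active.
No repressor is bound and ZorB is active, so *kosZ* is transcribed.
So KosZ is produced and active.
No repressor is bound and KosZ is active, so *jovT* is transcribed.
So JovT is produced and active.
No repressor is bound and JovT is active, so *kosJ* is transcribed.
So KosJ is produced and active.
With repressor KosJ bound, *jovP* is not transcribed.

OFF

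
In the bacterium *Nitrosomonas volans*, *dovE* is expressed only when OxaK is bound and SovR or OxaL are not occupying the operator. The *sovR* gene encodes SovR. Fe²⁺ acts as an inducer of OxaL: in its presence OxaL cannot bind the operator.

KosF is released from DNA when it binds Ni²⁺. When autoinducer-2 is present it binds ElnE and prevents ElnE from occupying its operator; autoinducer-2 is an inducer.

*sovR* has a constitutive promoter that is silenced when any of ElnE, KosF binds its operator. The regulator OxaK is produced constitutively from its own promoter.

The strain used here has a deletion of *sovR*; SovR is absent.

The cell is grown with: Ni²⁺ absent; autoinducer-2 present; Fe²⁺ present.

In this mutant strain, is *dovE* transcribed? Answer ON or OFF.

ON

SovR is non-functional in this strain, so it has no effect.
Fe²⁺ is present, so OxaL is inactive.
OxaK is produced constitutively and is active.
No repressor is bound and OxaK is active, so *dovE* is transcribed.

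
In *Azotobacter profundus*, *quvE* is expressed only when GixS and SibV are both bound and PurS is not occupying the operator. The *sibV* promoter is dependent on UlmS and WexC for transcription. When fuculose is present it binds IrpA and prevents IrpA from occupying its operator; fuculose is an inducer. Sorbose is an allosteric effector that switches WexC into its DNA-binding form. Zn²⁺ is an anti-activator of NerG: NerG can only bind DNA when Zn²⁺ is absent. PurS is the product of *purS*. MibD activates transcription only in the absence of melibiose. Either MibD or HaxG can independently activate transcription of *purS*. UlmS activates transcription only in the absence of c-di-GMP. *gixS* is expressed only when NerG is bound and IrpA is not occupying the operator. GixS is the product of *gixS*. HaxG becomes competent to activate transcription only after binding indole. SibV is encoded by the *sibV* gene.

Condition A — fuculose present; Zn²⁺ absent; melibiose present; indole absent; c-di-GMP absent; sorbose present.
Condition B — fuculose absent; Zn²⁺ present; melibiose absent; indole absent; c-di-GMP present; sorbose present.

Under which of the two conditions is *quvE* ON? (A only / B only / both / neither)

A only

Condition A:
Fuculose is present, so IrpA is inactive.
Zn²⁺ is absent, so NerG is active.
No repressor is bound and NerG is active, so *gixS* is transcribed.
So GixS is produced and active.
Melibiose is present, so MibD is inactive.
Indole is absent, so HaxG is inactive.
No activator is available at the *purS* promoter, so *purS* is not transcribed.
So PurS is not produced.
c-di-GMP is absent, so UlmS is active.
Sorbose is present, so WexC is active.
No repressor is bound and UlmS and WexC are active, so *sibV* is transcribed.
So SibV is produced and active.
No repressor is bound and GixS and SibV are active, so *quvE* is transcribed.
→ *quvE* is ON in A.
Condition B:
Fuculose is absent, so IrpA is active.
Zn²⁺ is present, so NerG is inactive.
With repressor IrpA bound, *gixS* is not transcribed.
So GixS is not produced.
Melibiose is absent, so MibD is active.
Indole is absent, so HaxG is inactive.
Activator MibD is present, so *purS* is transcribed.
So PurS is produced and active.
c-di-GMP is present, so UlmS is inactive.
Sorbose is present, so WexC is active.
Required activator UlmS is absent, so *sibV* is not transcribed.
So SibV is not produced.
With repressor PurS bound, *quvE* is not transcribed.
→ *quvE* is OFF in B.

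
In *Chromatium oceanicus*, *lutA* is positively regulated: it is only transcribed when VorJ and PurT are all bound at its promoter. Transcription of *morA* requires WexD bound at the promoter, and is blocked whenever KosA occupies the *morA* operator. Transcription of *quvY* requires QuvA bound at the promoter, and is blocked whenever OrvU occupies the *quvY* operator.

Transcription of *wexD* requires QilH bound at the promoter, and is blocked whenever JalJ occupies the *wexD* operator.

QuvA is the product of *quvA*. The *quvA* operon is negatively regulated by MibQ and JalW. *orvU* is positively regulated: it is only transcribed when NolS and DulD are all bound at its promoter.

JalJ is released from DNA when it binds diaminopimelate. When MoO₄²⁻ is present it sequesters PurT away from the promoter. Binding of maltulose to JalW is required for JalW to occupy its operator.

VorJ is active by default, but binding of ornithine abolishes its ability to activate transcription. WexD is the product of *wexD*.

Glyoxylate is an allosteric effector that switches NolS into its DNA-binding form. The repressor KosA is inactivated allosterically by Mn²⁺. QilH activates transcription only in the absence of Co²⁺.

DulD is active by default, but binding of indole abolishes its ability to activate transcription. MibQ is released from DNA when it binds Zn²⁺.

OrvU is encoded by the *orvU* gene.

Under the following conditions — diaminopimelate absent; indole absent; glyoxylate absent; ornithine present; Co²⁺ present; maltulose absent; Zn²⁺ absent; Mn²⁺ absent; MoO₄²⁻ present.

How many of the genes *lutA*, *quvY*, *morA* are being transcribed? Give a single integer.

0

Ornithine is present, so VorJ is inactive.
MoO₄²⁻ is present, so PurT is inactive.
Required activator VorJ is absent, so *lutA* is not transcribed.
→ *lutA* is OFF.
Glyoxylate is absent, so NolS is inactive.
Indole is absent, so DulD is active.
Required activator NolS is absent, so *orvU* is not transcribed.
So OrvU is not produced.
Zn²⁺ is absent, so MibQ is active.
Maltulose is absent, so JalW is inactive.
With repressor MibQ bound, *quvA* is not transcribed.
So QuvA is not produced.
Required activator QuvA is absent, so *quvY* is not transcribed.
→ *quvY* is OFF.
Co²⁺ is present, so QilH is inactive.
Diaminopimelate is absent, so JalJ is active.
With repressor JalJ bound, *wexD* is not transcribed.
So WexD is not produced.
Mn²⁺ is absent, so KosA is active.
With repressor KosA bound, *morA* is not transcribed.
→ *morA* is OFF.
0 of the 3 genes are transcribed.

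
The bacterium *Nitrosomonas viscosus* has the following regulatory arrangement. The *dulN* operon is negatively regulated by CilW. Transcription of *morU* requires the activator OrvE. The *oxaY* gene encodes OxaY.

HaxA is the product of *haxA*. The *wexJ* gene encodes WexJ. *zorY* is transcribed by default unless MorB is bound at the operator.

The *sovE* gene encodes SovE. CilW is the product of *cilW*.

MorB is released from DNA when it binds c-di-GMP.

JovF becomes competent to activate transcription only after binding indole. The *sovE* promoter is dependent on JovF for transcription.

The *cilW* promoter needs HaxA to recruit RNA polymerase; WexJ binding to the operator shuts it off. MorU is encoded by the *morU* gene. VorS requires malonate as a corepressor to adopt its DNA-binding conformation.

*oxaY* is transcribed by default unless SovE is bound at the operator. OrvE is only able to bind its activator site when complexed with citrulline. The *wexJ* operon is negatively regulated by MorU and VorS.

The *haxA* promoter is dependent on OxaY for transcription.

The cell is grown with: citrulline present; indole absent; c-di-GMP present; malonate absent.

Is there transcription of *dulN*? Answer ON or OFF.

Indole is absent, so JovF is inactive.
Required activator JovF is absent, so *sovE* is not transcribed.
So SovE is not produced.
With no repressor bound, *oxaY* is transcribed.
So OxaY is produced and active.
No repressor is bound and OxaY is active, so *haxA* is transcribed.
So HaxA is produced and active.
Citrulline is present, so OrvE is active.
No repressor is bound and OrvE is active, so *morU* is transcribed.
So MorU is produced and active.
Malonate is absent, so VorS is inactive.
With repressor MorU bound, *wexJ* is not transcribed.
So WexJ is not produced.
No repressor is bound and HaxA is active, so *cilW* is transcribed.
So CilW is produced and active.
With repressor CilW bound, *dulN* is not transcribed.

OFF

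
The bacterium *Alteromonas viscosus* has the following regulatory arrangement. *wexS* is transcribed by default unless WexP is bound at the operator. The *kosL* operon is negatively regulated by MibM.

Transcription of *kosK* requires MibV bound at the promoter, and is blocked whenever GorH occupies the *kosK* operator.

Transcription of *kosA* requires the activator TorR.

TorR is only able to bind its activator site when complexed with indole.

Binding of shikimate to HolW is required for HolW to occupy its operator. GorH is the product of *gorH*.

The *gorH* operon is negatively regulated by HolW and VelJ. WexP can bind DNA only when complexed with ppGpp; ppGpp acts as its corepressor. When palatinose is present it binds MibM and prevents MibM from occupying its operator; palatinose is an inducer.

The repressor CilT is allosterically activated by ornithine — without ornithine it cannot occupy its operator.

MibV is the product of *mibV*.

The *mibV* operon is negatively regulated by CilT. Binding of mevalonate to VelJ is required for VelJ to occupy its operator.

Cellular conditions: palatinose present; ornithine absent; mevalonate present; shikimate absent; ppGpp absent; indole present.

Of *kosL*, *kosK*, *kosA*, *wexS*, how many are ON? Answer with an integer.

4

Palatinose is present, so MibM is inactive.
With no repressor bound, *kosL* is transcribed.
→ *kosL* is ON.
Shikimate is absent, so HolW is inactive.
Mevalonate is present, so VelJ is active.
With repressor VelJ bound, *gorH* is not transcribed.
So GorH is not produced.
Ornithine is absent, so CilT is inactive.
With no repressor bound, *mibV* is transcribed.
So MibV is produced and active.
No repressor is bound and MibV is active, so *kosK* is transcribed.
→ *kosK* is ON.
Indole is present, so TorR is active.
No repressor is bound and TorR is active, so *kosA* is transcribed.
→ *kosA* is ON.
ppGpp is absent, so WexP is inactive.
With no repressor bound, *wexS* is transcribed.
→ *wexS* is ON.
4 of the 4 genes are transcribed.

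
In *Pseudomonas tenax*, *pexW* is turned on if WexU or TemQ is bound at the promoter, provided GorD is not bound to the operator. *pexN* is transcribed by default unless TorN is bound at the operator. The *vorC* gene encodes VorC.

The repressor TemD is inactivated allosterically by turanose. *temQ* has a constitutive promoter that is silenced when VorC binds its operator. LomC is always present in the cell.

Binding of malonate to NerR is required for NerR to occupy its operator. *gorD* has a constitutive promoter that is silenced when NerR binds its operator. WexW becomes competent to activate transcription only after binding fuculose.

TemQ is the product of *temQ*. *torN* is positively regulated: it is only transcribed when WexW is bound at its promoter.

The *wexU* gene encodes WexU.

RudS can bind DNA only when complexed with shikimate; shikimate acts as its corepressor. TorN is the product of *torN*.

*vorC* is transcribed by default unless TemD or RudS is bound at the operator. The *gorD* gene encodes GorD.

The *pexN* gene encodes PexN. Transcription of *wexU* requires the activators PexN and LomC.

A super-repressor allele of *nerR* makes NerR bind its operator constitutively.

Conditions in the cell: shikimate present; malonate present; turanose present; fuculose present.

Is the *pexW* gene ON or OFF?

ON

Fuculose is present, so WexW is active.
No repressor is bound and WexW is active, so *torN* is transcribed.
So TorN is produced and active.
With repressor TorN bound, *pexN* is not transcribed.
So PexN is not produced.
LomC is produced constitutively and is active.
Required activator PexN is absent, so *wexU* is not transcribed.
So WexU is not produced.
NerR is constitutively active in this strain.
With repressor NerR bound, *gorD* is not transcribed.
So GorD is not produced.
Turanose is present, so TemD is inactive.
Shikimate is present, so RudS is active.
With repressor RudS bound, *vorC* is not transcribed.
So VorC is not produced.
With no repressor bound, *temQ* is transcribed.
So TemQ is produced and active.
Activator TemQ is present, so *pexW* is transcribed.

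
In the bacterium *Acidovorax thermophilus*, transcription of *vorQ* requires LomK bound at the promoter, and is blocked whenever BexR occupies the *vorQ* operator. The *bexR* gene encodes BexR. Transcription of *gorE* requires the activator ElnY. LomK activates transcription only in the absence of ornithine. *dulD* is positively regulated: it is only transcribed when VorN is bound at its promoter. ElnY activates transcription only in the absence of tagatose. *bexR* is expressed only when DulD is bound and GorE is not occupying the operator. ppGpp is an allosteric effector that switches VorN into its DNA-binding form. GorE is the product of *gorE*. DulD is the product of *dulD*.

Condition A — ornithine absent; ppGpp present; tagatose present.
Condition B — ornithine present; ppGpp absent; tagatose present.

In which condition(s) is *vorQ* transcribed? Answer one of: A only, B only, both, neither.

neither

Condition A:
Ornithine is absent, so LomK is active.
ppGpp is present, so VorN is active.
No repressor is bound and VorN is active, so *dulD* is transcribed.
So DulD is produced and active.
Tagatose is present, so ElnY is inactive.
Required activator ElnY is absent, so *gorE* is not transcribed.
So GorE is not produced.
No repressor is bound and DulD is active, so *bexR* is transcribed.
So BexR is produced and active.
With repressor BexR bound, *vorQ* is not transcribed.
→ *vorQ* is OFF in A.
Condition B:
Ornithine is present, so LomK is inactive.
ppGpp is absent, so VorN is inactive.
Required activator VorN is absent, so *dulD* is not transcribed.
So DulD is not produced.
Tagatose is present, so ElnY is inactive.
Required activator ElnY is absent, so *gorE* is not transcribed.
So GorE is not produced.
Required activator DulD is absent, so *bexR* is not transcribed.
So BexR is not produced.
Required activator LomK is absent, so *vorQ* is not transcribed.
→ *vorQ* is OFF in B.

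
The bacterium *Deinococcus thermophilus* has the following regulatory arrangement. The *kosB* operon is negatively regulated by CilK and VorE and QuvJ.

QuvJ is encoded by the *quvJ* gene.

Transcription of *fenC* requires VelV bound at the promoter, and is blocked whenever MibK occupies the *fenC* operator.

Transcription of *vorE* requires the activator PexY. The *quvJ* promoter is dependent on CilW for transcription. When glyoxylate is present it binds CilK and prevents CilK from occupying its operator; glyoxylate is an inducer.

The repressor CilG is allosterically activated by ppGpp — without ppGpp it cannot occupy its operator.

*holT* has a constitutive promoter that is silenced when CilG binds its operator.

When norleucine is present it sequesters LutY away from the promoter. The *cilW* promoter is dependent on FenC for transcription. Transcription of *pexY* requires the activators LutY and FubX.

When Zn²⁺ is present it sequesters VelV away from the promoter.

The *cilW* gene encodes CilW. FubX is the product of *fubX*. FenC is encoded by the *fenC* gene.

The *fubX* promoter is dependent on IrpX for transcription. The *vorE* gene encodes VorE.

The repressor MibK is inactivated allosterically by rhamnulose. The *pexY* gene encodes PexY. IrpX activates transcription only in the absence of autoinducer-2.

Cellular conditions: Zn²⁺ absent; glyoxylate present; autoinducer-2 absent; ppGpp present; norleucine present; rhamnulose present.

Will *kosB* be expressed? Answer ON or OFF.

Glyoxylate is present, so CilK is inactive.
Norleucine is present, so LutY is inactive.
Autoinducer-2 is absent, so IrpX is active.
No repressor is bound and IrpX is active, so *fubX* is transcribed.
So FubX is produced and active.
Required activator LutY is absent, so *pexY* is not transcribed.
So PexY is not produced.
Required activator PexY is absent, so *vorE* is not transcribed.
So VorE is not produced.
Zn²⁺ is absent, so VelV is active.
Rhamnulose is present, so MibK is inactive.
No repressor is bound and VelV is active, so *fenC* is transcribed.
So FenC is produced and active.
No repressor is bound and FenC is active, so *cilW* is transcribed.
So CilW is produced and active.
No repressor is bound and CilW is active, so *quvJ* is transcribed.
So QuvJ is produced and active.
With repressor QuvJ bound, *kosB* is not transcribed.

OFF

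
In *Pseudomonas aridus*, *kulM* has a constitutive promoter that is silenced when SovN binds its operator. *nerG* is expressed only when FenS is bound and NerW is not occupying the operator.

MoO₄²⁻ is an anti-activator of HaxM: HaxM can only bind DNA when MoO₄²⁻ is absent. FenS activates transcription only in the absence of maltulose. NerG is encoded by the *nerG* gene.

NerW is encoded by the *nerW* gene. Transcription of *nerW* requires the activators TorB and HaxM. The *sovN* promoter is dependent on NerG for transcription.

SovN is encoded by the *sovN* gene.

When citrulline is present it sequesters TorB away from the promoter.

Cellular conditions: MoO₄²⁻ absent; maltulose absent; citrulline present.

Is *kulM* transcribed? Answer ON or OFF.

OFF

Citrulline is present, so TorB is inactive.
MoO₄²⁻ is absent, so HaxM is active.
Required activator TorB is absent, so *nerW* is not transcribed.
So NerW is not produced.
Maltulose is absent, so FenS is active.
No repressor is bound and FenS is active, so *nerG* is transcribed.
So NerG is produced and active.
No repressor is bound and NerG is active, so *sovN* is transcribed.
So SovN is produced and active.
With repressor SovN bound, *kulM* is not transcribed.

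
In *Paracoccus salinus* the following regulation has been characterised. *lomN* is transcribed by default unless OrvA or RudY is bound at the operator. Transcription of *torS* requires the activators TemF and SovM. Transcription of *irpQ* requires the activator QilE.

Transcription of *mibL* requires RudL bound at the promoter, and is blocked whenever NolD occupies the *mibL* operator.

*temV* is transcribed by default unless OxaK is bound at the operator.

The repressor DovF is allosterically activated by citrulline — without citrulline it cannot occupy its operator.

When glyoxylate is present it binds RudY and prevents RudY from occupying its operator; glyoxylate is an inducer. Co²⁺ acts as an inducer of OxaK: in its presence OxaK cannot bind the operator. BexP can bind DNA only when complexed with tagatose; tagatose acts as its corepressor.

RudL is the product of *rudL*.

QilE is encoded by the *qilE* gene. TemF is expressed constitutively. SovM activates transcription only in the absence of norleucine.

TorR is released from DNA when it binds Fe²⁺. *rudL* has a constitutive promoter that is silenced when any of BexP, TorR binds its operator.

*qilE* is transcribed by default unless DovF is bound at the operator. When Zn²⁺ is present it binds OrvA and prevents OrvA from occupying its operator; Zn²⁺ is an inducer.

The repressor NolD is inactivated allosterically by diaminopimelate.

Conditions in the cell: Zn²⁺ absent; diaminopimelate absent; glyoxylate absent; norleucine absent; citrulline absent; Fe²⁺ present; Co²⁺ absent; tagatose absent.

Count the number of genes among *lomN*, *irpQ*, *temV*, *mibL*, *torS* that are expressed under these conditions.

Zn²⁺ is absent, so OrvA is active.
Glyoxylate is absent, so RudY is active.
With repressor OrvA bound, *lomN* is not transcribed.
→ *lomN* is OFF.
Citrulline is absent, so DovF is inactive.
With no repressor bound, *qilE* is transcribed.
So QilE is produced and active.
No repressor is bound and QilE is active, so *irpQ* is transcribed.
→ *irpQ* is ON.
Co²⁺ is absent, so OxaK is active.
With repressor OxaK bound, *temV* is not transcribed.
→ *temV* is OFF.
Tagatose is absent, so BexP is inactive.
Fe²⁺ is present, so TorR is inactive.
With no repressor bound, *rudL* is transcribed.
So RudL is produced and active.
Diaminopimelate is absent, so NolD is active.
With repressor NolD bound, *mibL* is not transcribed.
→ *mibL* is OFF.
TemF is produced constitutively and is active.
Norleucine is absent, so SovM is active.
No repressor is bound and TemF and SovM are active, so *torS* is transcribed.
→ *torS* is ON.
2 of the 5 genes are transcribed.

2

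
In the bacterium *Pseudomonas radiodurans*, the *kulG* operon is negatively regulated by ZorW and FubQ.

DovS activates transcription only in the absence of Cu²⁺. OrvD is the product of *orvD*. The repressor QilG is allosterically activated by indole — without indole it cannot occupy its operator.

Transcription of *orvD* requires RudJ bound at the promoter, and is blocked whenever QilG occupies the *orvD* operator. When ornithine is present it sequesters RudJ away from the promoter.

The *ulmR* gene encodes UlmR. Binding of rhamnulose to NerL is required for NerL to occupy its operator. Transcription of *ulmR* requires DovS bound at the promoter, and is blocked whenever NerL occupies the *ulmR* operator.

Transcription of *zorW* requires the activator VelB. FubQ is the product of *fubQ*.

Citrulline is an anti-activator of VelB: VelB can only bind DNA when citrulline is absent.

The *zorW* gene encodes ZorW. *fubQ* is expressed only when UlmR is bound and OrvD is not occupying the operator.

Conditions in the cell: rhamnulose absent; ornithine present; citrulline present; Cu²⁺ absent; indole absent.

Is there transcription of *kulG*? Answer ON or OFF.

OFF

Citrulline is present, so VelB is inactive.
Required activator VelB is absent, so *zorW* is not transcribed.
So ZorW is not produced.
Indole is absent, so QilG is inactive.
Ornithine is present, so RudJ is inactive.
Required activator RudJ is absent, so *orvD* is not transcribed.
So OrvD is not produced.
Cu²⁺ is absent, so DovS is active.
Rhamnulose is absent, so NerL is inactive.
No repressor is bound and DovS is active, so *ulmR* is transcribed.
So UlmR is produced and active.
No repressor is bound and UlmR is active, so *fubQ* is transcribed.
So FubQ is produced and active.
With repressor FubQ bound, *kulG* is not transcribed.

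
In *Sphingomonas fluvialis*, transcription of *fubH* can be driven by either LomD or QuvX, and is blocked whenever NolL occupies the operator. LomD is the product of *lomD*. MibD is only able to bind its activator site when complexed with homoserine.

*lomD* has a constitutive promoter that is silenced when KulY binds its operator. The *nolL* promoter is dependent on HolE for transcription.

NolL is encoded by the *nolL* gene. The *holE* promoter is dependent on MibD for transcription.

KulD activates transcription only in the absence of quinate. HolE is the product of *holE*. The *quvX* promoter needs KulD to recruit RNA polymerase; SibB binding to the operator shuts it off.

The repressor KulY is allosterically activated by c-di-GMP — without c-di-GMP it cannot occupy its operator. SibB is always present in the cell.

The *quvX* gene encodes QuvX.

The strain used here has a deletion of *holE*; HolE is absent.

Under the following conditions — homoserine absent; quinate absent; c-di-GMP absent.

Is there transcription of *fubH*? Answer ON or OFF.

ON

c-di-GMP is absent, so KulY is inactive.
With no repressor bound, *lomD* is transcribed.
So LomD is produced and active.
HolE is non-functional in this strain, so it has no effect.
Required activator HolE is absent, so *nolL* is not transcribed.
So NolL is not produced.
Quinate is absent, so KulD is active.
SibB is produced constitutively and is active.
With repressor SibB bound, *quvX* is not transcribed.
So QuvX is not produced.
Activator LomD is present, so *fubH* is transcribed.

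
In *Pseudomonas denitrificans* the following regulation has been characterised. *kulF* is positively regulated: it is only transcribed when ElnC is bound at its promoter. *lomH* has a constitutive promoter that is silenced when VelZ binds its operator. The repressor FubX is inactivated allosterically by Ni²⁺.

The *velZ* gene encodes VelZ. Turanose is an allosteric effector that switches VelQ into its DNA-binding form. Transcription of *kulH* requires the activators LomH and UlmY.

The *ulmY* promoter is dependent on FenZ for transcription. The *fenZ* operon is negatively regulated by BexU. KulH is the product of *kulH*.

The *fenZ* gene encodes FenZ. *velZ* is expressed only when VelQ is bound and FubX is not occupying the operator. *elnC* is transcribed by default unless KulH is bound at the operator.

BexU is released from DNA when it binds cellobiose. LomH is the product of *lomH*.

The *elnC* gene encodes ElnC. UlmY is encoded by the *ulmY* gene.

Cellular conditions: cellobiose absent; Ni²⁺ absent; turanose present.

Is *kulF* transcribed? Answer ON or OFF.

ON

Ni²⁺ is absent, so FubX is active.
Turanose is present, so VelQ is active.
With repressor FubX bound, *velZ* is not transcribed.
So VelZ is not produced.
With no repressor bound, *lomH* is transcribed.
So LomH is produced and active.
Cellobiose is absent, so BexU is active.
With repressor BexU bound, *fenZ* is not transcribed.
So FenZ is not produced.
Required activator FenZ is absent, so *ulmY* is not transcribed.
So UlmY is not produced.
Required activator UlmY is absent, so *kulH* is not transcribed.
So KulH is not produced.
With no repressor bound, *elnC* is transcribed.
So ElnC is produced and active.
No repressor is bound and ElnC is active, so *kulF* is transcribed.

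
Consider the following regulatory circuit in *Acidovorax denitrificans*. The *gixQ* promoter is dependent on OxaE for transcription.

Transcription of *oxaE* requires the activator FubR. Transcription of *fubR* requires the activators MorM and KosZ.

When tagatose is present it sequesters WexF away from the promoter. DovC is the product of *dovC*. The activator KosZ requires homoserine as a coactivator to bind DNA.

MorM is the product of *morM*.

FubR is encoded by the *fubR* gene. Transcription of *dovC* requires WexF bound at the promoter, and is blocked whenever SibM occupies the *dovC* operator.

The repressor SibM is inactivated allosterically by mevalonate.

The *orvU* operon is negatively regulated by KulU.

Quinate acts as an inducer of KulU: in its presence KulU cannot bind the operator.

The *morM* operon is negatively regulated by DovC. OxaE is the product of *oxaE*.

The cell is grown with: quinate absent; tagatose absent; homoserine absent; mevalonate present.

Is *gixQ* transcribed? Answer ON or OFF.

OFF

Mevalonate is present, so SibM is inactive.
Tagatose is absent, so WexF is active.
No repressor is bound and WexF is active, so *dovC* is transcribed.
So DovC is produced and active.
With repressor DovC bound, *morM* is not transcribed.
So MorM is not produced.
Homoserine is absent, so KosZ is inactive.
Required activator MorM is absent, so *fubR* is not transcribed.
So FubR is not produced.
Required activator FubR is absent, so *oxaE* is not transcribed.
So OxaE is not produced.
Required activator OxaE is absent, so *gixQ* is not transcribed.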